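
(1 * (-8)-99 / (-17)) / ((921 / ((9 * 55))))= -6105 / 5219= -1.17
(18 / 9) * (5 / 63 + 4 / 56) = 19 / 63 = 0.30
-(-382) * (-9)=-3438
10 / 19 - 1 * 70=-1320 / 19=-69.47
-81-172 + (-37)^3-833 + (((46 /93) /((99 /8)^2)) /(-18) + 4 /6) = -424432159457 /8203437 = -51738.33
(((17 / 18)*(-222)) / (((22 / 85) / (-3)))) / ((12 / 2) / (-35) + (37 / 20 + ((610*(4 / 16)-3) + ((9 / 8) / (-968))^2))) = 1020177213440 / 63462762039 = 16.08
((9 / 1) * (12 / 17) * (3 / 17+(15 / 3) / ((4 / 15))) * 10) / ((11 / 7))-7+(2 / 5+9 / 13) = 14262474 / 18785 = 759.25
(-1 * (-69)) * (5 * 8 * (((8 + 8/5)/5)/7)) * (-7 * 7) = -185472/5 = -37094.40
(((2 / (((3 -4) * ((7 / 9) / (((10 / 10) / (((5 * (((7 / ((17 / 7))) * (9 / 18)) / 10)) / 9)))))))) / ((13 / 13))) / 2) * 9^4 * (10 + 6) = -578207808 / 343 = -1685737.05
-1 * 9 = -9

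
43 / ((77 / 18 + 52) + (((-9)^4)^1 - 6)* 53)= 774 / 6254483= 0.00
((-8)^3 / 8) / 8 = -8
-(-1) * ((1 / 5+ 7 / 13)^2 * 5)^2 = 5308416 / 714025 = 7.43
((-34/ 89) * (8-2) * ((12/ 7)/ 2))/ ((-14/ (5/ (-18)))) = -170/ 4361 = -0.04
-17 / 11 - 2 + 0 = -39 / 11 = -3.55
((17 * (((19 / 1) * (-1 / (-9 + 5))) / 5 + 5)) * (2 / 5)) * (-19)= -768.74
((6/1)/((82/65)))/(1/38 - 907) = -1482/282613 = -0.01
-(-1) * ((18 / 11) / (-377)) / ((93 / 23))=-138 / 128557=-0.00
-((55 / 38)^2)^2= -9150625 / 2085136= -4.39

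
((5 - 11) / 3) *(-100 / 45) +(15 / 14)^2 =9865 / 1764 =5.59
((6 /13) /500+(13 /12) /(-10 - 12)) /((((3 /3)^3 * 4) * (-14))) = 20729 /24024000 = 0.00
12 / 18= 2 / 3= 0.67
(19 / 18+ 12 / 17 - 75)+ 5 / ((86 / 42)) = -931543 / 13158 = -70.80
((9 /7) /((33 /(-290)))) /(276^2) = -145 /977592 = -0.00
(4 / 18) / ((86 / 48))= 16 / 129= 0.12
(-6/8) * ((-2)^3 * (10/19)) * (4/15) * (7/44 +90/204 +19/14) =1.65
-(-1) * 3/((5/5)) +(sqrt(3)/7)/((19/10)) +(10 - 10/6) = 10 * sqrt(3)/133 +34/3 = 11.46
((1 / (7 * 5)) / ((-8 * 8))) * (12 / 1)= -3 / 560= -0.01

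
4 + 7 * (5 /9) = 71 /9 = 7.89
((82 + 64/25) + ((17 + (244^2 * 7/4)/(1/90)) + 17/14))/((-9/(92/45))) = -150970066666/70875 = -2130089.12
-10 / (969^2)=-10 / 938961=-0.00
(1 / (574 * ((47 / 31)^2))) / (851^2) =0.00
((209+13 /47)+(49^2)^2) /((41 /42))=11380130286 /1927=5905620.28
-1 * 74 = -74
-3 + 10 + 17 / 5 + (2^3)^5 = 163892 / 5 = 32778.40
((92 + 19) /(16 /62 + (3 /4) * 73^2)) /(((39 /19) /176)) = 15342272 /6443177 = 2.38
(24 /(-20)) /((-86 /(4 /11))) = 12 /2365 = 0.01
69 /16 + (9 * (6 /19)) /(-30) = 6411 /1520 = 4.22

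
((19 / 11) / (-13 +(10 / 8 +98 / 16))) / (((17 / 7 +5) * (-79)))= 266 / 508365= 0.00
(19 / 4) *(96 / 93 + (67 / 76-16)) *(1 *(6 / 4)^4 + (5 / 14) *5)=-3636347 / 7936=-458.21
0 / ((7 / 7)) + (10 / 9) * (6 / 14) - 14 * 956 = -281054 / 21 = -13383.52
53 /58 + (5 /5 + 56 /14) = 343 /58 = 5.91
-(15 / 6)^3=-125 / 8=-15.62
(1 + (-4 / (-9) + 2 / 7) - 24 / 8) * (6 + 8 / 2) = -800 / 63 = -12.70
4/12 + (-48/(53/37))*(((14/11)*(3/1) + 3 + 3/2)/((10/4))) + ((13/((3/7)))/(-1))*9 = -3359494/8745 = -384.16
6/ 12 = 0.50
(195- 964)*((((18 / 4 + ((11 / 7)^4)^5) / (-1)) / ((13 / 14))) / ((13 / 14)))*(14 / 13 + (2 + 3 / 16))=100418448244688337480575723 / 4088713913839150232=24559910.61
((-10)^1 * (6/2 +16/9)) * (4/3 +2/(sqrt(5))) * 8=-851.50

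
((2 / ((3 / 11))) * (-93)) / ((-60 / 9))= 1023 / 10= 102.30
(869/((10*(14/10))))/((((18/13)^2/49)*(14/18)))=2039.74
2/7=0.29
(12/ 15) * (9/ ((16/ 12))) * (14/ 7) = 54/ 5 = 10.80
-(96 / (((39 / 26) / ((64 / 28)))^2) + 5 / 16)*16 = -3571.59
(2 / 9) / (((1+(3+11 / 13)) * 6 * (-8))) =-13 / 13608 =-0.00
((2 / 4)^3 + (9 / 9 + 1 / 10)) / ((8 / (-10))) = -49 / 32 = -1.53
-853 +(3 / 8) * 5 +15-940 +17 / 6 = -42559 / 24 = -1773.29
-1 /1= -1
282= 282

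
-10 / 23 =-0.43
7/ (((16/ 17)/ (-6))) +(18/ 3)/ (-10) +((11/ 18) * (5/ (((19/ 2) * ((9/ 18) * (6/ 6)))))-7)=-51.58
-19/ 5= -3.80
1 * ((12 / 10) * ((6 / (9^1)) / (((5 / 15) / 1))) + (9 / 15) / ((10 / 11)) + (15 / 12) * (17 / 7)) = 4267 / 700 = 6.10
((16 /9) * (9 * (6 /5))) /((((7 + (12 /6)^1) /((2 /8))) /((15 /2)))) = 4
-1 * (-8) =8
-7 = -7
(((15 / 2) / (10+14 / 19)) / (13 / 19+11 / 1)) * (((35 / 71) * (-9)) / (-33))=63175 / 7859984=0.01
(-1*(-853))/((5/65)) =11089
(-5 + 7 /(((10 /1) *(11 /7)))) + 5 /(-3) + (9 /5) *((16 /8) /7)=-13183 /2310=-5.71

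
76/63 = 1.21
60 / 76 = 15 / 19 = 0.79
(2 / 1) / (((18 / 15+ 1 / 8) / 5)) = 400 / 53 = 7.55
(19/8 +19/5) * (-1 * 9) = -2223/40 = -55.58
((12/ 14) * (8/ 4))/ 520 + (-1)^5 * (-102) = 92823/ 910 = 102.00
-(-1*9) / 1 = 9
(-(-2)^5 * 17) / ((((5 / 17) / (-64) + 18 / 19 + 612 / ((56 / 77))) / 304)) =3418652672 / 17414977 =196.31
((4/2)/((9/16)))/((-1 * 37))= -32/333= -0.10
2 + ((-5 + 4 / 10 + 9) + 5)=57 / 5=11.40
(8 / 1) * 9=72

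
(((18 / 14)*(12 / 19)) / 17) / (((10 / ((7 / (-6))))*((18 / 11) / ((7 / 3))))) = -77 / 9690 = -0.01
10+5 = 15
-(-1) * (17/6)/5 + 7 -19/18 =293/45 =6.51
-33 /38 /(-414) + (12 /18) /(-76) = -35 /5244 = -0.01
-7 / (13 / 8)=-56 / 13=-4.31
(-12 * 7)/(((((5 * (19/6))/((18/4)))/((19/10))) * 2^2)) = -11.34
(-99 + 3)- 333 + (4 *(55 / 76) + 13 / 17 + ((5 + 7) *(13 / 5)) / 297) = -67988779 / 159885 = -425.24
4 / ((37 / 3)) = 12 / 37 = 0.32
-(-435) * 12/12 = 435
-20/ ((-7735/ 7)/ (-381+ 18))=-1452/ 221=-6.57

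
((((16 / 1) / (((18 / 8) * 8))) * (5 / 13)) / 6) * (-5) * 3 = -100 / 117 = -0.85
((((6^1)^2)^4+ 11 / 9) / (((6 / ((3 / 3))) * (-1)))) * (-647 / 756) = 9780411085 / 40824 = 239575.03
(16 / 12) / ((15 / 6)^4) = 64 / 1875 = 0.03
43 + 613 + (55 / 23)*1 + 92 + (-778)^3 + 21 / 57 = -205787757942 / 437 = -470910201.24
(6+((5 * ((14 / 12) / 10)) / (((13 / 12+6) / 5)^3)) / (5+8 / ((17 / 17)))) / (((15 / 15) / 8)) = 48.13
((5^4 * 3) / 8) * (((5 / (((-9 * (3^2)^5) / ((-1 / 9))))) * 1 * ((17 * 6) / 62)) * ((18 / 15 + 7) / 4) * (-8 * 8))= -871250 / 16474671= -0.05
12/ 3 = 4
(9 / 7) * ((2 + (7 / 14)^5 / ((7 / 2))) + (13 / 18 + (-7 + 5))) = 737 / 784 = 0.94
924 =924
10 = 10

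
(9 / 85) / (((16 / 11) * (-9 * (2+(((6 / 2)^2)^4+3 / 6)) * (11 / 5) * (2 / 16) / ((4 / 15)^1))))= -4 / 3347385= -0.00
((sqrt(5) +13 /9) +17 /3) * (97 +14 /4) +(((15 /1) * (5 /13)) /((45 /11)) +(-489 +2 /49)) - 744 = -329254 /637 +201 * sqrt(5) /2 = -292.16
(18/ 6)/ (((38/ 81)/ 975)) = 6234.87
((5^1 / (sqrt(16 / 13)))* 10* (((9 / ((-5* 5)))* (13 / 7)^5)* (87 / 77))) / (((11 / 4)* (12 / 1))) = -96907473* sqrt(13) / 28471058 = -12.27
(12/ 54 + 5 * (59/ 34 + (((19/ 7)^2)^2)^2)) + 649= 27145403895647/ 1764029106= 15388.30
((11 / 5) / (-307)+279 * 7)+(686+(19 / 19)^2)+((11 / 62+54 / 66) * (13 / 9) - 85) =24086257577 / 9421830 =2556.43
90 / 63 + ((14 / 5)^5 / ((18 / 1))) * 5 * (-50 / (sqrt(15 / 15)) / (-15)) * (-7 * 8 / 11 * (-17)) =13792.90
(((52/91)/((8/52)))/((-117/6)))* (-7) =4/3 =1.33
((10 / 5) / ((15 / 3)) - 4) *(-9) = 32.40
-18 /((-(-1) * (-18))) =1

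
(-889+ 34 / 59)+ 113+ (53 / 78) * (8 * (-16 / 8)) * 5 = -1909330 / 2301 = -829.78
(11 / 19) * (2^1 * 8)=176 / 19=9.26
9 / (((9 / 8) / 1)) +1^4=9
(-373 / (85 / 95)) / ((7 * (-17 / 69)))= 489003 / 2023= 241.72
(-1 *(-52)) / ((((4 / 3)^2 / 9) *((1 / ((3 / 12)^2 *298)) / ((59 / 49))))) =9256923 / 1568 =5903.65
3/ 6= 0.50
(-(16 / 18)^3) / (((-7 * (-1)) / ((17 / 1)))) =-8704 / 5103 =-1.71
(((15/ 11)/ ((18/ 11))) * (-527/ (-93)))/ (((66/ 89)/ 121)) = 770.51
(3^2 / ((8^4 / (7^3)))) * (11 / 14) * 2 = 4851 / 4096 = 1.18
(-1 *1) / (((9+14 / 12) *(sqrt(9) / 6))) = -12 / 61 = -0.20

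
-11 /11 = -1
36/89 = 0.40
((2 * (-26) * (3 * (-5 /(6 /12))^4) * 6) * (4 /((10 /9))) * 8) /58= -134784000 /29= -4647724.14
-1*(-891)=891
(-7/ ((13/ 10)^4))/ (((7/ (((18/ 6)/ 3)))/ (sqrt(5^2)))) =-50000/ 28561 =-1.75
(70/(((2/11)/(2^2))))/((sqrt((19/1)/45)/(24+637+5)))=3076920 * sqrt(95)/19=1578426.66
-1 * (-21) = 21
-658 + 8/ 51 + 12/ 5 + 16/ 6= -55486/ 85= -652.78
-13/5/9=-13/45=-0.29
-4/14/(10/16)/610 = -8/10675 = -0.00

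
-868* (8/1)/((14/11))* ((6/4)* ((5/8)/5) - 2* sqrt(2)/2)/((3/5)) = -1705 + 27280* sqrt(2)/3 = 11154.92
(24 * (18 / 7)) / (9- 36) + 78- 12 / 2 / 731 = 387388 / 5117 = 75.71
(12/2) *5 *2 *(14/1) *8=6720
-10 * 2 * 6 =-120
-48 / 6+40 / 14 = -36 / 7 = -5.14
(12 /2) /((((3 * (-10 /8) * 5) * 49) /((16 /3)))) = -128 /3675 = -0.03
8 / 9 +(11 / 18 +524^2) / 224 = 4945963 / 4032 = 1226.68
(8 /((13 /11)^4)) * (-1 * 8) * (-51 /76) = 11947056 /542659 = 22.02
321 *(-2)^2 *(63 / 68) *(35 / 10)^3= 6936489 / 136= 51003.60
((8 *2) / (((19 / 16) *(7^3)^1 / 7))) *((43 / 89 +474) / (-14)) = -5405312 / 580013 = -9.32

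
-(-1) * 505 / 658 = 0.77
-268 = -268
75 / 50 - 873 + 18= -853.50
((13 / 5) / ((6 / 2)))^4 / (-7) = -28561 / 354375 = -0.08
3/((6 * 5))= 1/10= 0.10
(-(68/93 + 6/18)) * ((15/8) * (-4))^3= 111375/248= 449.09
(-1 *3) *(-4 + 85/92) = 849/92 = 9.23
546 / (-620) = -273 / 310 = -0.88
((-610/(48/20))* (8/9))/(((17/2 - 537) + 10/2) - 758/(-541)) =6600200/15252597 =0.43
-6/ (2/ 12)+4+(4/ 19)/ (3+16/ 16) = -31.95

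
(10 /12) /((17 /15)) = 25 /34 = 0.74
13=13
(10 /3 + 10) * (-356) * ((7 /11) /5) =-19936 /33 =-604.12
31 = 31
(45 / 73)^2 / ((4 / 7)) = 14175 / 21316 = 0.66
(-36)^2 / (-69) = -432 / 23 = -18.78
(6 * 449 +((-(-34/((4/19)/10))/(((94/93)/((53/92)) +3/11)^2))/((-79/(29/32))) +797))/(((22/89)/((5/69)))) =1120872121864667/1096678055616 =1022.06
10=10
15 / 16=0.94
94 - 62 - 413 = -381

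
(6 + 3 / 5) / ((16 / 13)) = 429 / 80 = 5.36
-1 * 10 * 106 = -1060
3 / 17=0.18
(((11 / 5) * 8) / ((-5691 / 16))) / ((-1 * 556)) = 352 / 3955245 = 0.00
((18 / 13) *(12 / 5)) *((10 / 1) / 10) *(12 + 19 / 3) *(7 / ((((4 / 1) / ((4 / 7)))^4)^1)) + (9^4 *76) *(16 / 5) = 1595635.38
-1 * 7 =-7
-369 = -369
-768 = -768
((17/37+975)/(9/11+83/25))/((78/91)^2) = 121584925/378954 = 320.84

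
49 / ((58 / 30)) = 735 / 29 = 25.34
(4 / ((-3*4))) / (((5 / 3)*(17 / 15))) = -3 / 17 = -0.18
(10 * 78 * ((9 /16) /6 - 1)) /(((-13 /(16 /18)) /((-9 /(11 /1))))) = -435 /11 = -39.55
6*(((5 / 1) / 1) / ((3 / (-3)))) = -30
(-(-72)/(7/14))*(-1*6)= -864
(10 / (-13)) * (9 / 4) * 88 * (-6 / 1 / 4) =2970 / 13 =228.46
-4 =-4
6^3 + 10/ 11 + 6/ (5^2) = 59716/ 275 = 217.15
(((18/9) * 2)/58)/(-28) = -1/406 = -0.00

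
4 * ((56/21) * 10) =320/3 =106.67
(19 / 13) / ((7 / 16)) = 304 / 91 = 3.34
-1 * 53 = -53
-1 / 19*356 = -356 / 19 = -18.74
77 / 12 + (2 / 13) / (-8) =499 / 78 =6.40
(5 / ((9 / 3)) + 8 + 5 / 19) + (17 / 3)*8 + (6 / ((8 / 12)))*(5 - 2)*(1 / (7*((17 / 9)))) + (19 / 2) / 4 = 59.68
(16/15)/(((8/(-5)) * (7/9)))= -6/7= -0.86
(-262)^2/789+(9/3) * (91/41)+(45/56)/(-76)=93.65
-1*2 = -2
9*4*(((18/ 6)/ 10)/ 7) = 54/ 35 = 1.54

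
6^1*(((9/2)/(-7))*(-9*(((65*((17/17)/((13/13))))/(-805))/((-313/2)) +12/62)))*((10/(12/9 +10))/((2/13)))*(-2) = -77.28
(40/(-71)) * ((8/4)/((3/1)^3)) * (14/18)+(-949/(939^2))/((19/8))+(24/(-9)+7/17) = -1249040134423/545953707711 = -2.29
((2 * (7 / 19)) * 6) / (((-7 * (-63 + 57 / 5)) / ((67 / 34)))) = 335 / 13889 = 0.02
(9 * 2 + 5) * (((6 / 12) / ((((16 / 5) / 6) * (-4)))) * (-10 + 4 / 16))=13455 / 256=52.56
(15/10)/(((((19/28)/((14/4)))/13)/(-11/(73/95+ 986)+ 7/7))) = 13626606/137009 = 99.46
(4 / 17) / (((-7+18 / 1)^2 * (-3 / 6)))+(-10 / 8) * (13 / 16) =-134217 / 131648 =-1.02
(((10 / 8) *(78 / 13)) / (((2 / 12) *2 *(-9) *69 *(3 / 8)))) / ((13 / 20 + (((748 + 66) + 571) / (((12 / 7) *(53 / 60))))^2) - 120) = -1123600 / 9726890135319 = -0.00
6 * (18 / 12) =9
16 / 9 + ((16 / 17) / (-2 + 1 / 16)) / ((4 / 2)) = 7280 / 4743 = 1.53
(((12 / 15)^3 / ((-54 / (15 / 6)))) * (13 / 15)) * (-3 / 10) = 104 / 16875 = 0.01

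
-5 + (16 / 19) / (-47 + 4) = -4101 / 817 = -5.02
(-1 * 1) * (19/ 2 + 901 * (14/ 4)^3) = -309119/ 8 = -38639.88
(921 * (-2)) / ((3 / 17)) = -10438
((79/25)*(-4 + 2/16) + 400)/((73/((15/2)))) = 232653/5840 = 39.84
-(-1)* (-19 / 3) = -19 / 3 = -6.33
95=95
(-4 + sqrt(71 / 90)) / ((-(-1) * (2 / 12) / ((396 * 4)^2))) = -60217344 + 2509056 * sqrt(710) / 5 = -46846170.49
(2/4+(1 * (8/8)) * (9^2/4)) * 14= 581/2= 290.50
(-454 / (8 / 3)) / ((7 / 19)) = -12939 / 28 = -462.11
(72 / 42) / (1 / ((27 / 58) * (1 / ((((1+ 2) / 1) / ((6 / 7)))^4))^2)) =41472 / 1170254603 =0.00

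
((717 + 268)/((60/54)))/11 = 1773/22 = 80.59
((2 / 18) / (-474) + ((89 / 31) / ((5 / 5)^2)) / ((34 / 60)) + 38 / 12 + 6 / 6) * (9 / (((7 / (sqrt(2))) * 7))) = 10378559 * sqrt(2) / 6120051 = 2.40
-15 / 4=-3.75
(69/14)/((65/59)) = 4071/910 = 4.47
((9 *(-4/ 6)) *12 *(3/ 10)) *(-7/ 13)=756/ 65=11.63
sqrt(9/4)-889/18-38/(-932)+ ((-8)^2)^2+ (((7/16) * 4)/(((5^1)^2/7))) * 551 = 905514353/209700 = 4318.14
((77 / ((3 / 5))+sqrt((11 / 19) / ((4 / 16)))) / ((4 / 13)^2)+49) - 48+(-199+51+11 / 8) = 169 * sqrt(209) / 152+58075 / 48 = 1225.97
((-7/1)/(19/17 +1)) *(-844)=25109/9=2789.89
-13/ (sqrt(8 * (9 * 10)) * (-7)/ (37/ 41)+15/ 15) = 17797/ 59304311+1656564 * sqrt(5)/ 59304311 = 0.06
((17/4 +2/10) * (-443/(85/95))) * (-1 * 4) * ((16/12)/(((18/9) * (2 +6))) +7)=749113/12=62426.08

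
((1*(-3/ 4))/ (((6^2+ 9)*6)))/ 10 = -1/ 3600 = -0.00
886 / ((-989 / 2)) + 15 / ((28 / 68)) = 239791 / 6923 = 34.64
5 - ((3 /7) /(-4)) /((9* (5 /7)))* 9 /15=501 /100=5.01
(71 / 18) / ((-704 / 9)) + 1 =1337 / 1408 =0.95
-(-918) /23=918 /23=39.91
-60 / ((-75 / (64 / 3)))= 256 / 15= 17.07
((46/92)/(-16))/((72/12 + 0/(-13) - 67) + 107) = -1/1472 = -0.00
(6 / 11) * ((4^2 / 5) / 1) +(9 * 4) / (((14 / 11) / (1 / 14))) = 10149 / 2695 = 3.77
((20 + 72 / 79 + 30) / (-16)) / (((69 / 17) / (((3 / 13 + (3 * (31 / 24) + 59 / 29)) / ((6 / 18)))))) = -633109053 / 43840576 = -14.44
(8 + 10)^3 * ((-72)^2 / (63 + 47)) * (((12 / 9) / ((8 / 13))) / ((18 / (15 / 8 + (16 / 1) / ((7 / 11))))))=344128824 / 385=893841.10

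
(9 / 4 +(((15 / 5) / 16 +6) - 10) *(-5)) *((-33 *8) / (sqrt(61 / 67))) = -11253 *sqrt(4087) / 122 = -5896.72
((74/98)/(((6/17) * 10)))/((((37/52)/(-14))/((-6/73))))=884/2555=0.35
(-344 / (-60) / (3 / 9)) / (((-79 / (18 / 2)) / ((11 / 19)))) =-8514 / 7505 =-1.13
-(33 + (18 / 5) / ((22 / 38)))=-39.22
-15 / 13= -1.15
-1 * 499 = -499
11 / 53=0.21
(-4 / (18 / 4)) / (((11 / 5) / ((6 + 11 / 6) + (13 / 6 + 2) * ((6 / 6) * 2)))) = -1940 / 297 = -6.53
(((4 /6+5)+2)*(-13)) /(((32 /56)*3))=-2093 /36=-58.14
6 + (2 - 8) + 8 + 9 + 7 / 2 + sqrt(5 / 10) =sqrt(2) / 2 + 41 / 2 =21.21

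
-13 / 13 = -1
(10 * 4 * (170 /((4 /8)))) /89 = 13600 /89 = 152.81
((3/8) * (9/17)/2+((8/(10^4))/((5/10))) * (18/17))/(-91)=-0.00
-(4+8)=-12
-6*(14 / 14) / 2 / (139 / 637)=-13.75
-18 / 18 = -1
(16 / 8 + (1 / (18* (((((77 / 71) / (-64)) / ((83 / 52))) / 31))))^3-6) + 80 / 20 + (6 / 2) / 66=-6243014689476786349 / 1462378375458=-4269083.02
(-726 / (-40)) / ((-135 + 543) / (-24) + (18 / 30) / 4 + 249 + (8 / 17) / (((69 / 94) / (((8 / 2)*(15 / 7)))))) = 993531 / 13008691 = 0.08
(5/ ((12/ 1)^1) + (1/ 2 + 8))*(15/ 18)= 535/ 72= 7.43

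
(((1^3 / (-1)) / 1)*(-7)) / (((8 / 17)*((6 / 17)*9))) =2023 / 432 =4.68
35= 35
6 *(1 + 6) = 42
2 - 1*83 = -81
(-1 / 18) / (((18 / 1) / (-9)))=1 / 36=0.03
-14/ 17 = -0.82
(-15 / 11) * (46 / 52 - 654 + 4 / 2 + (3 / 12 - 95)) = 581775 / 572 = 1017.09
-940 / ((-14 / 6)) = 2820 / 7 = 402.86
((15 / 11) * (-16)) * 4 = -960 / 11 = -87.27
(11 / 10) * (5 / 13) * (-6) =-33 / 13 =-2.54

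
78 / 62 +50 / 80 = 467 / 248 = 1.88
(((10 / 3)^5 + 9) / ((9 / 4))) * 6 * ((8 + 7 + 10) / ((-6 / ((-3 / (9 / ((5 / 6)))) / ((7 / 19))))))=485388250 / 137781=3522.90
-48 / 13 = -3.69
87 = 87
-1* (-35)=35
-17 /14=-1.21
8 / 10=4 / 5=0.80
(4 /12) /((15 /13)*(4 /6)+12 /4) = 13 /147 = 0.09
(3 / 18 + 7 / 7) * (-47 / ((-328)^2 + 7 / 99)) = -10857 / 21301646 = -0.00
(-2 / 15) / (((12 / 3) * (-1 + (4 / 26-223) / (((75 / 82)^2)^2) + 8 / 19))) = 521015625 / 4986276825886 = 0.00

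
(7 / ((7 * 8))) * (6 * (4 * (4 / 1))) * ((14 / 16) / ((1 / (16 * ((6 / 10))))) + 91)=5964 / 5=1192.80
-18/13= -1.38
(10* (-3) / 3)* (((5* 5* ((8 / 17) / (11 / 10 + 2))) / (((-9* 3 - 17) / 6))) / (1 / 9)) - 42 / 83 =22166526 / 481151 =46.07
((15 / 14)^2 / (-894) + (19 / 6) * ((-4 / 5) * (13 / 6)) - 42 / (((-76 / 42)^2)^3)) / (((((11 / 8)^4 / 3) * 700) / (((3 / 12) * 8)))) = -211664339311038016 / 13200914023255930125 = -0.02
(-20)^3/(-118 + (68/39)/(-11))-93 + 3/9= -379582/15207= -24.96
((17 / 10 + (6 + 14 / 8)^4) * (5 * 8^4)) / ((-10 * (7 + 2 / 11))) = -406540728 / 395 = -1029217.03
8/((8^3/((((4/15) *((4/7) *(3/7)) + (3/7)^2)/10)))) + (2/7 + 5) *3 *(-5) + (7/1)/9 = -110789851/1411200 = -78.51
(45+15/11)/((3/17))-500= -2610/11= -237.27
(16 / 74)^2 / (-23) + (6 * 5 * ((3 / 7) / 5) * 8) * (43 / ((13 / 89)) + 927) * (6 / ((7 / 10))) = 4319573022272 / 20057219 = 215362.51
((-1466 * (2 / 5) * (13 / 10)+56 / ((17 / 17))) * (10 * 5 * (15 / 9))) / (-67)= 58860 / 67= 878.51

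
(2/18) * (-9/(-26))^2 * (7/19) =63/12844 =0.00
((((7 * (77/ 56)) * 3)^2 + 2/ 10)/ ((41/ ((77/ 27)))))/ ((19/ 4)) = 501193/ 41040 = 12.21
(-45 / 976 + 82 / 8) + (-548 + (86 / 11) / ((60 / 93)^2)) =-139303069 / 268400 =-519.01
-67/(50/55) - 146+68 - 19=-1707/10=-170.70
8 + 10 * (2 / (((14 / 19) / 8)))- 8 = 1520 / 7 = 217.14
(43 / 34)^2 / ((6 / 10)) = 9245 / 3468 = 2.67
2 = 2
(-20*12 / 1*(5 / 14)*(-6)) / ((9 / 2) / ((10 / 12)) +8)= 18000 / 469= 38.38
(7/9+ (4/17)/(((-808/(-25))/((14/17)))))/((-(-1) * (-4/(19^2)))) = -37164589/525402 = -70.74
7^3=343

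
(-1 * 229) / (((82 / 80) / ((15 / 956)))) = -34350 / 9799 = -3.51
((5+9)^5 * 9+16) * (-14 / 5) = -13553209.60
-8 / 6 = -4 / 3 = -1.33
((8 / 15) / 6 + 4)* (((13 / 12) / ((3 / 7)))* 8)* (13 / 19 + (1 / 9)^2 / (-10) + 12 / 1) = 3268278104 / 3116475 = 1048.71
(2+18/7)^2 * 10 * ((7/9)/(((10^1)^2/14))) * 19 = 19456/45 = 432.36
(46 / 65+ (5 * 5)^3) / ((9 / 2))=3472.38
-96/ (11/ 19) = -1824/ 11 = -165.82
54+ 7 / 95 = 5137 / 95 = 54.07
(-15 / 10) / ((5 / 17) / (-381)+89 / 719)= -13970889 / 1145716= -12.19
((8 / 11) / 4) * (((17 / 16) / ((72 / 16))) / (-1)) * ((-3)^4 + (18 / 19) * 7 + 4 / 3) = -7837 / 2052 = -3.82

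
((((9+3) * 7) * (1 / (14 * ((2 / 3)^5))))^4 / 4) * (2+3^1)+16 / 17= 24006514795189 / 4456448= 5386916.84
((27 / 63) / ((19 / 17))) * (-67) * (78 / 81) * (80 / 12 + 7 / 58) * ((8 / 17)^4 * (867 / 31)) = -4213354496 / 18293751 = -230.32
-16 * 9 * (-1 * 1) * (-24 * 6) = -20736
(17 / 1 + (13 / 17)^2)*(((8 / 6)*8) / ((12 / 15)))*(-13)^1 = -880880 / 289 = -3048.03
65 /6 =10.83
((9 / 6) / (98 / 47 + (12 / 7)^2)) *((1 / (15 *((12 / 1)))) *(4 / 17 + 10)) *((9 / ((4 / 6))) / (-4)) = -0.06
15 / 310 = 3 / 62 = 0.05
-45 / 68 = -0.66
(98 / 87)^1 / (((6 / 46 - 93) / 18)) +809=4174931 / 5162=808.78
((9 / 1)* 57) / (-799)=-513 / 799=-0.64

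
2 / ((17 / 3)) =6 / 17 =0.35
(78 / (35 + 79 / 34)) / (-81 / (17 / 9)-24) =-15028 / 480951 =-0.03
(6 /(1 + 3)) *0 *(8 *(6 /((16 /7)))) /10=0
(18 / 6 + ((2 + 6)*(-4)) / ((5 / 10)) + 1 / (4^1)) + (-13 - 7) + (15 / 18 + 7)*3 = -229 / 4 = -57.25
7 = 7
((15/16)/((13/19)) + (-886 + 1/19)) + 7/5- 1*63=-946.18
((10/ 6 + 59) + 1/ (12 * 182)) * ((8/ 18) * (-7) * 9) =-132497/ 78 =-1698.68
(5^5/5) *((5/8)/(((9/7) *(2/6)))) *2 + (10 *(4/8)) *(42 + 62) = 28115/12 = 2342.92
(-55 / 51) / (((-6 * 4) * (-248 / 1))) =-55 / 303552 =-0.00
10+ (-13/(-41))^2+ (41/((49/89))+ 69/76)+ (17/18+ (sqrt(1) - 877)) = -44485122413/56340396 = -789.58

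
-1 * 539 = -539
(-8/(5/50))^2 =6400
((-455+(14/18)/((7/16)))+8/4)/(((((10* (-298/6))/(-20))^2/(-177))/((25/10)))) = 7187970/22201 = 323.77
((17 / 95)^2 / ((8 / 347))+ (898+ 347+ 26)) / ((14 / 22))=1010531313 / 505400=1999.47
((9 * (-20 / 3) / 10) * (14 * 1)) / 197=-84 / 197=-0.43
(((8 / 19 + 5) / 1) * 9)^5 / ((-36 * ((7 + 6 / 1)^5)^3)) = -76059972014823 / 506965354025188437267772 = -0.00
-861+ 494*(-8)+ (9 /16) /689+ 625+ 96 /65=-230761107 /55120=-4186.52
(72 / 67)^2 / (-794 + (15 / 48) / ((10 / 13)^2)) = -0.00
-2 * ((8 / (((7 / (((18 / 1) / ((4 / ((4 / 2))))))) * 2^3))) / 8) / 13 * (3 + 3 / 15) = -36 / 455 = -0.08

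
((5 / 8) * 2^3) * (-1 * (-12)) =60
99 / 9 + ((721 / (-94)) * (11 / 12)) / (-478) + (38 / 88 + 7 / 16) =17621113 / 1482756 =11.88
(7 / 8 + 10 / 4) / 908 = 27 / 7264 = 0.00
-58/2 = -29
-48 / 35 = -1.37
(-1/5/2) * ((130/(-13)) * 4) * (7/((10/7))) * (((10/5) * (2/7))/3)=56/15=3.73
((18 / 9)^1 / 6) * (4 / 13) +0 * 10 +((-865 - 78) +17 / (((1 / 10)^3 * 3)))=61409 / 13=4723.77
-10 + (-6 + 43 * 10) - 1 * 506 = -92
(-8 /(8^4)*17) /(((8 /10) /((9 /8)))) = -765 /16384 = -0.05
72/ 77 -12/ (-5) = 1284/ 385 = 3.34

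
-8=-8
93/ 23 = 4.04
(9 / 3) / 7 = 3 / 7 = 0.43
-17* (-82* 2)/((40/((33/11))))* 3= 6273/10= 627.30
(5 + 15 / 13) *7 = 560 / 13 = 43.08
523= 523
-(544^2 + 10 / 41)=-12133386 / 41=-295936.24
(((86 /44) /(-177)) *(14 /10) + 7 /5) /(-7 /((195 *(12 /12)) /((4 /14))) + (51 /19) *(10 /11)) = 6658379 /11685776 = 0.57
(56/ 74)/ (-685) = -28/ 25345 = -0.00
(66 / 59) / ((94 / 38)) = 1254 / 2773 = 0.45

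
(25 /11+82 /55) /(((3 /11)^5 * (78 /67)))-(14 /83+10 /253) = 473728802059 /221119470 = 2142.41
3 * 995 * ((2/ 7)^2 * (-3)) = -35820/ 49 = -731.02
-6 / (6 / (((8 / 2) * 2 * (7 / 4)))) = -14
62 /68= 0.91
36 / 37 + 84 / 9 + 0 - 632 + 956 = 37108 / 111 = 334.31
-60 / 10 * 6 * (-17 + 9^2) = -2304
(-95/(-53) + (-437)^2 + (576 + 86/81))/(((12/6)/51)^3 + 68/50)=50500416129925/358571553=140837.77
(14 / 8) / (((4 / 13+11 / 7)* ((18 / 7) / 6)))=4459 / 2052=2.17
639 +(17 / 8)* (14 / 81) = 207155 / 324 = 639.37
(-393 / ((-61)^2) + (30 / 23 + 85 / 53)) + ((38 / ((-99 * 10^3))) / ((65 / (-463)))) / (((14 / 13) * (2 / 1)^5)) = 1409532934943503 / 502940481120000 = 2.80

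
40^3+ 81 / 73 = 4672081 / 73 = 64001.11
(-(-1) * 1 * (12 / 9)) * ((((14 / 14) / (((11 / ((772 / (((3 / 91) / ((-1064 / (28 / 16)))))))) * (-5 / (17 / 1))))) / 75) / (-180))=-726124672 / 1670625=-434.64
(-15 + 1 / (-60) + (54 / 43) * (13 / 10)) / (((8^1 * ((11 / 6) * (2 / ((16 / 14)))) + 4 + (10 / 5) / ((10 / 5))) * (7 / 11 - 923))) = 379841 / 802751520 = 0.00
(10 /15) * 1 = 0.67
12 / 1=12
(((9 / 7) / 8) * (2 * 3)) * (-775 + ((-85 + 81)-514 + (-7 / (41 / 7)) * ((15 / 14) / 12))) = -11451753 / 9184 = -1246.92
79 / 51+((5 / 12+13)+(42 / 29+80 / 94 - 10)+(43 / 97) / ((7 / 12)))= 8.02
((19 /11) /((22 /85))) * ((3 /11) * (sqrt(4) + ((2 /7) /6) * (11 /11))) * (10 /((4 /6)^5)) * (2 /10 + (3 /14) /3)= 320627565 /4174016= 76.82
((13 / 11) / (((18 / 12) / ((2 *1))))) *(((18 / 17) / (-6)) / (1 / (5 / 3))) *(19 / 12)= -1235 / 1683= -0.73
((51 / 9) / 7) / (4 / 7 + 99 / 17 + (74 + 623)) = 289 / 251112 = 0.00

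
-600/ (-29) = 600/ 29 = 20.69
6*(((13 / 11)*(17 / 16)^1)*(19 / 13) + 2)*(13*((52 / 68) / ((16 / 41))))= 14031225 / 23936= 586.20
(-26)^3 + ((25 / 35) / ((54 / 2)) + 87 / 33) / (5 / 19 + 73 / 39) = -9633829192 / 548163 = -17574.75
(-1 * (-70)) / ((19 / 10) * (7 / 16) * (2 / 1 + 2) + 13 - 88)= -2800 / 2867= -0.98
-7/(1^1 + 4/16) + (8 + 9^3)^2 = 2715817/5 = 543163.40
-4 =-4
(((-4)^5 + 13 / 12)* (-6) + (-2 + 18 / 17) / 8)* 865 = 180500415 / 34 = 5308835.74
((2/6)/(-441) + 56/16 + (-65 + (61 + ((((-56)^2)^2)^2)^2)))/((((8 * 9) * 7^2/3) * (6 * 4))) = 24751314695546595518087090404051/74680704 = 331428513254864275490588.40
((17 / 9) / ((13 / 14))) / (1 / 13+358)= 34 / 5985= 0.01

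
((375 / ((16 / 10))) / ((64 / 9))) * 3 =50625 / 512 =98.88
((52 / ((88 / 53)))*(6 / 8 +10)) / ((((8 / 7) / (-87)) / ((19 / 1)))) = -342814017 / 704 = -486951.73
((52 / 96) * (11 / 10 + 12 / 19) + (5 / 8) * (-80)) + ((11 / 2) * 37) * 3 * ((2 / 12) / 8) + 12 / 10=-320507 / 9120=-35.14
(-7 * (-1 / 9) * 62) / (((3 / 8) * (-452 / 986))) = -855848 / 3051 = -280.51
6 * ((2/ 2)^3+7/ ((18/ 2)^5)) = 118112/ 19683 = 6.00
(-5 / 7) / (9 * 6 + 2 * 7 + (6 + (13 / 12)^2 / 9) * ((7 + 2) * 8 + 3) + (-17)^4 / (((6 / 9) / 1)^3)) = -2160 / 854011333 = -0.00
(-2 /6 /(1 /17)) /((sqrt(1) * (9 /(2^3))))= -136 /27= -5.04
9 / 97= 0.09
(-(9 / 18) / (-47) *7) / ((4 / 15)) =105 / 376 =0.28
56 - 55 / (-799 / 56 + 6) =29008 / 463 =62.65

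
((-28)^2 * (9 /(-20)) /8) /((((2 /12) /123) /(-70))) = 2278206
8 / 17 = 0.47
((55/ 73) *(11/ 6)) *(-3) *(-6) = 1815/ 73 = 24.86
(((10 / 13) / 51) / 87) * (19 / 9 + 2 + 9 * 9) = 7660 / 519129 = 0.01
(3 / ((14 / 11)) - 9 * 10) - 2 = -1255 / 14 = -89.64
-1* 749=-749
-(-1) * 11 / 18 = 11 / 18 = 0.61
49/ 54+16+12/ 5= 5213/ 270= 19.31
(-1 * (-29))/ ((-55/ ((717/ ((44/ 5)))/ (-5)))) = 20793/ 2420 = 8.59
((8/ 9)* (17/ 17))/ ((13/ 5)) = 40/ 117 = 0.34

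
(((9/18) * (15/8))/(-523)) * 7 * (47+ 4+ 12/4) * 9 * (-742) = 9466065/2092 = 4524.89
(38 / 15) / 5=38 / 75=0.51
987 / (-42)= -47 / 2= -23.50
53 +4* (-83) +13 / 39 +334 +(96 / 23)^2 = 115462 / 1587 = 72.75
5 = 5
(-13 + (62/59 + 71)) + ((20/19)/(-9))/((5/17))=58.65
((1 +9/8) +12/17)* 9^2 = 31185/136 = 229.30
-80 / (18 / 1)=-40 / 9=-4.44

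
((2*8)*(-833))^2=177635584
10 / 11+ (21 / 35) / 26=1333 / 1430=0.93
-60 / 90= -2 / 3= -0.67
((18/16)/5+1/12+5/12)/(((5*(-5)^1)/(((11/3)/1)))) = -319/3000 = -0.11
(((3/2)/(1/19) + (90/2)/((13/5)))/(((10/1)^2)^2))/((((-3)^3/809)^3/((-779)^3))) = 99368433776071320607/1705860000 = 58251224470.98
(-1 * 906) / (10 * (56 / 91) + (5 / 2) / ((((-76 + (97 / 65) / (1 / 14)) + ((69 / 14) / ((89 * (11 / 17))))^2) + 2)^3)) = -1605234845013273977606027961980515148967 / 10903246659872878870593212900405578120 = -147.23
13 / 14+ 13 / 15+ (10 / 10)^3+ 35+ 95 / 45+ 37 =48451 / 630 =76.91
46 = 46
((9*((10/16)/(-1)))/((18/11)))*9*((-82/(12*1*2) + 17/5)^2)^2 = -11/4608000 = -0.00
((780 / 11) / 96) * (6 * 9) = 1755 / 44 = 39.89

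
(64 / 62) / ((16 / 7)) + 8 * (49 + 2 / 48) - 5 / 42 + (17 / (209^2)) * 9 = 7444051379 / 18957554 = 392.67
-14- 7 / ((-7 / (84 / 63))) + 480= 1402 / 3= 467.33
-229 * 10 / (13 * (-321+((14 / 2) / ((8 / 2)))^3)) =146560 / 262613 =0.56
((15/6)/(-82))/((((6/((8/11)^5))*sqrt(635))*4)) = -1024*sqrt(635)/2515777671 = -0.00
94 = 94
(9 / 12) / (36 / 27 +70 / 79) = 0.34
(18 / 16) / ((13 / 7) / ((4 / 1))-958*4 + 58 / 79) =-4977 / 16947466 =-0.00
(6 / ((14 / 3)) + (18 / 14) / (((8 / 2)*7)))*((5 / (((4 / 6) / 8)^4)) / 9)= 751680 / 49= 15340.41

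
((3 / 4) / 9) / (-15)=-1 / 180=-0.01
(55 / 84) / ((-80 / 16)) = -11 / 84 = -0.13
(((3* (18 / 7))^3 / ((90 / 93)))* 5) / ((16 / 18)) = 1830519 / 686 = 2668.40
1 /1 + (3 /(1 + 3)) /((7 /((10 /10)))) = 31 /28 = 1.11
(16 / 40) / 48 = 1 / 120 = 0.01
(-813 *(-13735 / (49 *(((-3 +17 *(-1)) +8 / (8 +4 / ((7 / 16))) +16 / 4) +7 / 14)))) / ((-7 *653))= 8170650 / 2463769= 3.32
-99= -99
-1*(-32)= 32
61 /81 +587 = 47608 /81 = 587.75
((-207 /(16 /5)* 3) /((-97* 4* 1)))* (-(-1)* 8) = 3105 /776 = 4.00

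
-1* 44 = -44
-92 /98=-46 /49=-0.94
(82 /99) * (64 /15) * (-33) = -5248 /45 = -116.62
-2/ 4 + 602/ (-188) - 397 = -18833/ 47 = -400.70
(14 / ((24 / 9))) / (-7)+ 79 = 313 / 4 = 78.25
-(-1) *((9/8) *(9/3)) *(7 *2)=47.25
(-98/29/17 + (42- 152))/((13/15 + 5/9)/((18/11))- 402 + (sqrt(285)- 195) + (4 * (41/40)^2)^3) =1460002848768000000000000 * sqrt(285)/3605075069822103767476178413 + 761990795532472324608000000/3605075069822103767476178413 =0.22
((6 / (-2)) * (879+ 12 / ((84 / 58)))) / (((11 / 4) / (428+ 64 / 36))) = -96096592 / 231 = -416002.56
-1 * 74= -74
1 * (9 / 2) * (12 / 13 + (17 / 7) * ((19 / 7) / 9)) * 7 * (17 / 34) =9491 / 364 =26.07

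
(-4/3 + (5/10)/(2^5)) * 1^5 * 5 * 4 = -1265/48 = -26.35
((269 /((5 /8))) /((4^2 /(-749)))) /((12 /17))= -3425177 /120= -28543.14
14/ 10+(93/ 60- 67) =-1281/ 20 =-64.05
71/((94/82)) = 2911/47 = 61.94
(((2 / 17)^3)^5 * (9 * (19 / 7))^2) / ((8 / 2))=239542272 / 140258729523980973857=0.00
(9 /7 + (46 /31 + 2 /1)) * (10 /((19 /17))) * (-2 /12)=-29325 /4123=-7.11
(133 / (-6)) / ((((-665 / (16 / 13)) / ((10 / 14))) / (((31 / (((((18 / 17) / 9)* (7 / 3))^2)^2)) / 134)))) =69907077 / 58555588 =1.19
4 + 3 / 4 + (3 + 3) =43 / 4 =10.75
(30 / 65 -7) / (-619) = 85 / 8047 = 0.01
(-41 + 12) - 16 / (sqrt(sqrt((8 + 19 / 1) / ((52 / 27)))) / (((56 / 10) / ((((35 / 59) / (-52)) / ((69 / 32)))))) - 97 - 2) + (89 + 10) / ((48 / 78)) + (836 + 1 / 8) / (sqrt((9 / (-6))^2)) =-2391428887172067600 * 13^(3 / 4) * sqrt(6) / 13437993327957333161199377 - 8820500000 * 13^(1 / 4) * sqrt(6) / 40313979983871999483598131 + 205395221460000 * sqrt(13) / 13437993327957333161199377 + 222356846750033875777988976143 / 322511839870975995868785048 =689.45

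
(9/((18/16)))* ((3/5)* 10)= 48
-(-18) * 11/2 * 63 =6237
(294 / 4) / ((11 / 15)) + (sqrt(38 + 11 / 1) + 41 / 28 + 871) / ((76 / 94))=13904185 / 11704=1187.99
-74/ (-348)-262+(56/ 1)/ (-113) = -5157007/ 19662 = -262.28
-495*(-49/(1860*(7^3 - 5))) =1617/41912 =0.04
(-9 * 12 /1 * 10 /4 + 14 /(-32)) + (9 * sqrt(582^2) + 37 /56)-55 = 550281 /112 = 4913.22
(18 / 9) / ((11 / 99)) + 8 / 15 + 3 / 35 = 391 / 21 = 18.62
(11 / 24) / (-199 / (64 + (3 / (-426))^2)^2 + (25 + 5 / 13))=0.02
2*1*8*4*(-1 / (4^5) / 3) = -1 / 48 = -0.02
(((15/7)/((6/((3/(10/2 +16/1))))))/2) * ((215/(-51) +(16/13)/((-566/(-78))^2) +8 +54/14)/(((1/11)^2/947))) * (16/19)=18867.67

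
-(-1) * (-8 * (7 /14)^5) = -1 /4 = -0.25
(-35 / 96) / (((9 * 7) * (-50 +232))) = -5 / 157248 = -0.00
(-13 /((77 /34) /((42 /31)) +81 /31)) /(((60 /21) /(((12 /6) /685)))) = -287742 /92800375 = -0.00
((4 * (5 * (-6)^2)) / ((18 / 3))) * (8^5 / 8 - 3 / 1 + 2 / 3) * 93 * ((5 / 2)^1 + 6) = 388325220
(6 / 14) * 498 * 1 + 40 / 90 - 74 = 139.87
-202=-202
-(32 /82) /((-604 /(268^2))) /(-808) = -35912 /625291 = -0.06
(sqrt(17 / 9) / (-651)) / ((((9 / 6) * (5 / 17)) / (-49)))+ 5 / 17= 238 * sqrt(17) / 4185+ 5 / 17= 0.53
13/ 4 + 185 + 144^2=83697/ 4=20924.25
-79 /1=-79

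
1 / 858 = 0.00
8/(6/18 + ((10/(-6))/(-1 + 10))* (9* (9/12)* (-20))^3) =6/341719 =0.00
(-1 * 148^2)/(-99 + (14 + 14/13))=284752/1091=261.00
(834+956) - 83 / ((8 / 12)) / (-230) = 823649 / 460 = 1790.54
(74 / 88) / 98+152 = 655461 / 4312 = 152.01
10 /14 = 5 /7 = 0.71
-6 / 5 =-1.20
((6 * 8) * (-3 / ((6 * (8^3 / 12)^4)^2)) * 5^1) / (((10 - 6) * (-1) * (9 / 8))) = 3645 / 9007199254740992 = 0.00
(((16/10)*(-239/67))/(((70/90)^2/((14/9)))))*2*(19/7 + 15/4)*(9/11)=-28031832/180565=-155.25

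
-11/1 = -11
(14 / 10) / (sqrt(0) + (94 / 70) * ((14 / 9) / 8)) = 252 / 47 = 5.36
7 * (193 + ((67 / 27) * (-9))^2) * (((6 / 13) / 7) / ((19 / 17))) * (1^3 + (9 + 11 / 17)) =2253812 / 741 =3041.58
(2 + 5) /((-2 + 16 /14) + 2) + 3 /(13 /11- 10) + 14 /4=7205 /776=9.28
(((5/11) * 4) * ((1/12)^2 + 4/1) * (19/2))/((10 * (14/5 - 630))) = -54815/4967424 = -0.01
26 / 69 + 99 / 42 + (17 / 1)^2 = 281815 / 966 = 291.73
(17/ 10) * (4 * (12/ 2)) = 204/ 5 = 40.80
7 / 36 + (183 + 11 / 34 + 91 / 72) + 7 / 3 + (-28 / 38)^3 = 186.72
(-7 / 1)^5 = -16807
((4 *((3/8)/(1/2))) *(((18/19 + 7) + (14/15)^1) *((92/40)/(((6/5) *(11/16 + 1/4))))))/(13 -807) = -116426/1697175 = -0.07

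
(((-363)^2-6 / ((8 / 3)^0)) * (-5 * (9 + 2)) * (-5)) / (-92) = -36234825 / 92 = -393856.79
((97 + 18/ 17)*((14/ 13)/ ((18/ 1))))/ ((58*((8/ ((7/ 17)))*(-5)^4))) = 81683/ 9805770000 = 0.00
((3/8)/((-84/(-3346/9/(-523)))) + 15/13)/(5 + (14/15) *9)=5632865/65596752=0.09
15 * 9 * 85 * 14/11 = 160650/11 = 14604.55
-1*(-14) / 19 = 14 / 19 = 0.74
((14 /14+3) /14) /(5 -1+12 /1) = 1 /56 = 0.02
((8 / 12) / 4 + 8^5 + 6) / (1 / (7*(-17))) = -23400755 / 6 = -3900125.83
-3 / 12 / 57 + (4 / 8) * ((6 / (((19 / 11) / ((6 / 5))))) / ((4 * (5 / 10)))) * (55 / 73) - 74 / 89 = -75101 / 1481316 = -0.05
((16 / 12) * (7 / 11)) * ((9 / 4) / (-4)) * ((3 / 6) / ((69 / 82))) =-287 / 1012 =-0.28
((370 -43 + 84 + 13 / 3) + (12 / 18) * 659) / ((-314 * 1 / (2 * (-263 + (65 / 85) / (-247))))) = 217811800 / 152133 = 1431.72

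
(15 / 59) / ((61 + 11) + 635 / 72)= 1080 / 343321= 0.00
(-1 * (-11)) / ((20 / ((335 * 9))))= 6633 / 4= 1658.25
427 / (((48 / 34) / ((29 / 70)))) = 30073 / 240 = 125.30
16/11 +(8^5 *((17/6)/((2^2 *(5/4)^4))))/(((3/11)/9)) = 2156930832/6875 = 313735.39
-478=-478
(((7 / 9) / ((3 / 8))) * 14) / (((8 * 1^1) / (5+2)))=686 / 27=25.41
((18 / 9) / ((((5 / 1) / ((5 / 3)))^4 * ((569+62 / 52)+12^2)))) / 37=52 / 55651293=0.00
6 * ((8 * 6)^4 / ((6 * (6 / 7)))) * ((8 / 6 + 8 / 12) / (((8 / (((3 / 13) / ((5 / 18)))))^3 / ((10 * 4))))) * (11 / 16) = 20951529984 / 54925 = 381457.08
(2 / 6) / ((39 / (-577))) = -577 / 117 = -4.93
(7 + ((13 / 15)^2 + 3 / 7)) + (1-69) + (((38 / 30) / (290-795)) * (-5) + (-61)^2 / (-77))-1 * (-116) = 13766833 / 1749825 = 7.87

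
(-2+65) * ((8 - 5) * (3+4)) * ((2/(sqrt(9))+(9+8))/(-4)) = -5843.25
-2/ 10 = -1/ 5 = -0.20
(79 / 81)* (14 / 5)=1106 / 405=2.73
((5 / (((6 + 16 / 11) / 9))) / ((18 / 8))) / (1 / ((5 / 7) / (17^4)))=550 / 23970527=0.00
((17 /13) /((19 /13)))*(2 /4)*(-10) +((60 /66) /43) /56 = -1125645 /251636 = -4.47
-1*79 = -79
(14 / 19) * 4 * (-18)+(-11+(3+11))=-951 / 19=-50.05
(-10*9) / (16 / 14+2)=-315 / 11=-28.64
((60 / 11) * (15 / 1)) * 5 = 4500 / 11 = 409.09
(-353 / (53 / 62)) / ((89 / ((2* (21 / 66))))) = -153202 / 51887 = -2.95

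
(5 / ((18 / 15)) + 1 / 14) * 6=178 / 7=25.43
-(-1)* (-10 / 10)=-1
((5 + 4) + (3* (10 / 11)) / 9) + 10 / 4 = 779 / 66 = 11.80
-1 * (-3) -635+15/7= -4409/7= -629.86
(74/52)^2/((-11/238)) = -162911/3718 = -43.82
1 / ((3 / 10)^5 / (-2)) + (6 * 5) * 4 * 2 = -141680 / 243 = -583.05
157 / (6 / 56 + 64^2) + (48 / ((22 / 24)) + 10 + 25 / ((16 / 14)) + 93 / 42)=6110577141 / 70649656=86.49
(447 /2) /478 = 447 /956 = 0.47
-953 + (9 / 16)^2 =-243887 / 256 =-952.68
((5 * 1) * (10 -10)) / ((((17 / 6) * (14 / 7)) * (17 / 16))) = 0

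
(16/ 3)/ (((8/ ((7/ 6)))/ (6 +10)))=112/ 9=12.44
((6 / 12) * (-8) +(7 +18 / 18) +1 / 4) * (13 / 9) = 221 / 36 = 6.14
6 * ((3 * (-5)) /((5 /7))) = -126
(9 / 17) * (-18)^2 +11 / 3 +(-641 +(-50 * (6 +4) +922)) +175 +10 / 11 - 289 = -88018 / 561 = -156.89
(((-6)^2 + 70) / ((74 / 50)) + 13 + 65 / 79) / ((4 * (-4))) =-124877 / 23384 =-5.34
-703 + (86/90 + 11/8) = -252241/360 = -700.67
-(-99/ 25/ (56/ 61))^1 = 6039/ 1400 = 4.31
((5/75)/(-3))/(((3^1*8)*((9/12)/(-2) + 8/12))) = -1/315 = -0.00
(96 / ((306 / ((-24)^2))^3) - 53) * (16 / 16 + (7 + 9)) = 2885339 / 289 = 9983.87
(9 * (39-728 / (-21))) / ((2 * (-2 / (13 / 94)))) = -8619 / 376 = -22.92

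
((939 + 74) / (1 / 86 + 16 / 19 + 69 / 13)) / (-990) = -10759073 / 64786095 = -0.17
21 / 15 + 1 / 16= 117 / 80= 1.46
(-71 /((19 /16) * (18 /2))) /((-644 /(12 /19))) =1136 /174363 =0.01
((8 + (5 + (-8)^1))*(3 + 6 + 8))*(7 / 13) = 45.77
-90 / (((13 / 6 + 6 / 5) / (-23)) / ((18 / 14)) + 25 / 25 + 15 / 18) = -279450 / 5339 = -52.34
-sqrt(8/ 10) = -2 * sqrt(5)/ 5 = -0.89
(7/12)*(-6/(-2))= 7/4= 1.75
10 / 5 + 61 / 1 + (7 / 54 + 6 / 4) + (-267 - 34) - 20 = -6922 / 27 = -256.37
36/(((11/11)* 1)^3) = 36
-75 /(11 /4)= -300 /11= -27.27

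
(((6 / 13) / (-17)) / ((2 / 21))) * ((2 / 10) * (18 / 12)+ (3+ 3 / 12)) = -4473 / 4420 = -1.01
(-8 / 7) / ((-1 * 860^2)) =1 / 647150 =0.00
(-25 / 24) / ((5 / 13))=-65 / 24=-2.71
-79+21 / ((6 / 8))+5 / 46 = -2341 / 46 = -50.89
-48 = -48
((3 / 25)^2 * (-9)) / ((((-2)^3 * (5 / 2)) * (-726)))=-27 / 3025000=-0.00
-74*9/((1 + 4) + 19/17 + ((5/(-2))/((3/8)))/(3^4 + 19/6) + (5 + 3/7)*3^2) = -444703/36655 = -12.13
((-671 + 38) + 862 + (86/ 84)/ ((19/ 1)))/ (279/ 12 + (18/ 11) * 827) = 4021270/ 24166233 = 0.17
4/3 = 1.33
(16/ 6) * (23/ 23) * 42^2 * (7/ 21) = 1568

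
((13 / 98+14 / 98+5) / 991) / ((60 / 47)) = 24299 / 5827080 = 0.00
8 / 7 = 1.14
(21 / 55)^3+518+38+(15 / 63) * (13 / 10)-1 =3880753087 / 6987750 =555.37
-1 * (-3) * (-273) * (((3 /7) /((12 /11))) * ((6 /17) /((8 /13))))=-50193 /272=-184.53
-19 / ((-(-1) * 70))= -19 / 70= -0.27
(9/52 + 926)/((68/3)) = 8499/208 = 40.86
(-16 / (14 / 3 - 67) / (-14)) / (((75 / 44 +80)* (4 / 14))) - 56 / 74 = -1712996 / 2261255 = -0.76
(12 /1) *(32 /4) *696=66816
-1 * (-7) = 7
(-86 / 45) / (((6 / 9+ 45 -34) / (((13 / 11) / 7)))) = -1118 / 40425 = -0.03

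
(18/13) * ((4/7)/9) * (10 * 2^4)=1280/91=14.07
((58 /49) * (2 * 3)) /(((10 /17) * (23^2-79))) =493 /18375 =0.03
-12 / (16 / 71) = -213 / 4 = -53.25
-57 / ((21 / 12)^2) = -912 / 49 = -18.61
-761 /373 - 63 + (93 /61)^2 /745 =-67249011623 /1034010085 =-65.04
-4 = -4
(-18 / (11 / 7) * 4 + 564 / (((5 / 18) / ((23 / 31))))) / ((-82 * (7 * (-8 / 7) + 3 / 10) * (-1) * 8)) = -311292 / 1076537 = -0.29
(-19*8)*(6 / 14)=-65.14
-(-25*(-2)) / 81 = -50 / 81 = -0.62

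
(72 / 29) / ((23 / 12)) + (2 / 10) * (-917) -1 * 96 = -927479 / 3335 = -278.10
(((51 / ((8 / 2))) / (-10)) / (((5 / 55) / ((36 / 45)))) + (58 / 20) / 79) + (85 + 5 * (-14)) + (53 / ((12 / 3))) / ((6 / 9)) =23.69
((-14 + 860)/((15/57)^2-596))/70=-152703/7529585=-0.02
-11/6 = -1.83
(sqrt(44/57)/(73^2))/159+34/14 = 2 *sqrt(627)/48296727+17/7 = 2.43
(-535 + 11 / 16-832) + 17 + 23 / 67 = -1446095 / 1072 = -1348.97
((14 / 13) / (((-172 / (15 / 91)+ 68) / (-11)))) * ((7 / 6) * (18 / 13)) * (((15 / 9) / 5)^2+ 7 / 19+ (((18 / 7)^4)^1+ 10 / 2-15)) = 193078435 / 287773031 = 0.67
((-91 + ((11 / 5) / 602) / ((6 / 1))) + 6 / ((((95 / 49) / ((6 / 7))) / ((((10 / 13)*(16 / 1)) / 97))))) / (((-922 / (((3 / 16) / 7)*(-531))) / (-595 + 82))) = 562437051213087 / 783899742080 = 717.49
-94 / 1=-94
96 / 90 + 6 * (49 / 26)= 2413 / 195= 12.37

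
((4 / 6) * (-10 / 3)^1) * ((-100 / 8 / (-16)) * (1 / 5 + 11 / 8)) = -175 / 64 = -2.73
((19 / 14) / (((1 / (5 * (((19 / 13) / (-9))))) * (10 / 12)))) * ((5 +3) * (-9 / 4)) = 2166 / 91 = 23.80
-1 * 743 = -743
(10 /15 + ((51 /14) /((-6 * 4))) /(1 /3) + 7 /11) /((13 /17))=4097 /3696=1.11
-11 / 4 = -2.75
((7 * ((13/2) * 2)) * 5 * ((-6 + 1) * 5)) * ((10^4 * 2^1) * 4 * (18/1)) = -16380000000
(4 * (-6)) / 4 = -6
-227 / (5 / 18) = -4086 / 5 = -817.20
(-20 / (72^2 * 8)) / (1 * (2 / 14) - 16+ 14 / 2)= 35 / 642816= 0.00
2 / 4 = 1 / 2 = 0.50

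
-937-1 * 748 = -1685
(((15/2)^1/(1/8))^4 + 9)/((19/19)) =12960009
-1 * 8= -8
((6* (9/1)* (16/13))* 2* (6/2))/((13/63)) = 326592/169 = 1932.50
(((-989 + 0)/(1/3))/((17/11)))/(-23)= 1419/17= 83.47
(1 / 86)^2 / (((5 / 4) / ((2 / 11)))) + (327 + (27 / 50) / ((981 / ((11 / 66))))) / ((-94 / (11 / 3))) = -797436268909 / 62518018200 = -12.76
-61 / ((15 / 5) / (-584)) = 11874.67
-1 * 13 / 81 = -13 / 81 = -0.16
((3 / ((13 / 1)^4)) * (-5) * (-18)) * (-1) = -270 / 28561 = -0.01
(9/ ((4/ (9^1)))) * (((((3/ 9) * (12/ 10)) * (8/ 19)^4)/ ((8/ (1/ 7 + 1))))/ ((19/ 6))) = 995328/ 86663465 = 0.01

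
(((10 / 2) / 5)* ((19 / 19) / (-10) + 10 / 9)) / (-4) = -91 / 360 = -0.25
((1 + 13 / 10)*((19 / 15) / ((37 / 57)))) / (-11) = -8303 / 20350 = -0.41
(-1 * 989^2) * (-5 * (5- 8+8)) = 24453025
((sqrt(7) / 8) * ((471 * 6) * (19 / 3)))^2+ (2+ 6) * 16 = 560594255 / 16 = 35037140.94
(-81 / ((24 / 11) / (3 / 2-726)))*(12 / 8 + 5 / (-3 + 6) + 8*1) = 9611217 / 32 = 300350.53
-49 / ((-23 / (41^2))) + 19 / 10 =824127 / 230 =3583.16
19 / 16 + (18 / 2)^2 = 1315 / 16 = 82.19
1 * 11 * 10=110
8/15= 0.53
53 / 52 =1.02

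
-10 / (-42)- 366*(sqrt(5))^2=-38425 / 21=-1829.76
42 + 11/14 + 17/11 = 6827/154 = 44.33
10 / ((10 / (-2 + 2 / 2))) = -1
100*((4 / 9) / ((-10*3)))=-40 / 27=-1.48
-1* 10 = -10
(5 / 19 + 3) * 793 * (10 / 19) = 491660 / 361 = 1361.94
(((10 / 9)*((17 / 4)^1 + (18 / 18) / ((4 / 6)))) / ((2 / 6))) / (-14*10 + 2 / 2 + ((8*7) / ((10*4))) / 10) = -2875 / 20829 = -0.14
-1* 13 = -13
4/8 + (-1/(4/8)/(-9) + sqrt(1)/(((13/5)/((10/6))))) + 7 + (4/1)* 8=9445/234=40.36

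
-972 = -972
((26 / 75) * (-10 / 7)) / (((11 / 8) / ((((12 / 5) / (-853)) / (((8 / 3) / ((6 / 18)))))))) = 208 / 1642025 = 0.00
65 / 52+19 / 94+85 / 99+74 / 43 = 4.03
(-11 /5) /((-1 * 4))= 11 /20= 0.55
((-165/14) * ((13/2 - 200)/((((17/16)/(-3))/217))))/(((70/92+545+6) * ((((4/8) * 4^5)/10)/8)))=-682929225/1725908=-395.69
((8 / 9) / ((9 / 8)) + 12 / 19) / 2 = 1094 / 1539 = 0.71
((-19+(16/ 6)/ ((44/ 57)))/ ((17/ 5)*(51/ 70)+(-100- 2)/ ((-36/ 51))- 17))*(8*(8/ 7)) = -45600/ 41701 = -1.09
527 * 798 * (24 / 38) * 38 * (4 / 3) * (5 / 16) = 4205460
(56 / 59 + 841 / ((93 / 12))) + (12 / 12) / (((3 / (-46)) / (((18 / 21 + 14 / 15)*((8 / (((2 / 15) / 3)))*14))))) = -126337324 / 1829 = -69074.53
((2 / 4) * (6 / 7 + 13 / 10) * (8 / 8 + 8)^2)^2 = 149597361 / 19600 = 7632.52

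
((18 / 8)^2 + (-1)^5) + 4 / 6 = 227 / 48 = 4.73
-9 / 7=-1.29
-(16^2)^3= -16777216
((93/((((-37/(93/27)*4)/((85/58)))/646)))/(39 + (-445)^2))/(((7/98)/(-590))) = 54483486575/637568016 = 85.46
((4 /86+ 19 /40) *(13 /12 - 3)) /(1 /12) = -20631 /1720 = -11.99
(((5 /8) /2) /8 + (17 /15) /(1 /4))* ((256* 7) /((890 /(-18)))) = -368718 /2225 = -165.72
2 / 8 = 0.25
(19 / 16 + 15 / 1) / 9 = 259 / 144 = 1.80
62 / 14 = 31 / 7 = 4.43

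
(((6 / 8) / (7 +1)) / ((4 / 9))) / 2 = 0.11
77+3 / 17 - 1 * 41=615 / 17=36.18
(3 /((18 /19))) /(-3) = -19 /18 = -1.06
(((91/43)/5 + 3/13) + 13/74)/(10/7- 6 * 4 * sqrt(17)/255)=8408743 * sqrt(17)/203541403 + 510530825/814165612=0.80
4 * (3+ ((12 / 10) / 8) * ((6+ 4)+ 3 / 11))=999 / 55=18.16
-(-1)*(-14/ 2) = -7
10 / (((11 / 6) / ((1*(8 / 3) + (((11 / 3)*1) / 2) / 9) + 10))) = 6950 / 99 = 70.20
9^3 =729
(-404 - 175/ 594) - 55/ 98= -5891867/ 14553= -404.86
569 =569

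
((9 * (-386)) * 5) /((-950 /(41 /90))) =7913 /950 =8.33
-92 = -92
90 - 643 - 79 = -632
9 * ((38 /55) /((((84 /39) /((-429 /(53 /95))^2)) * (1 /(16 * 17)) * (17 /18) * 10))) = 966720793896 /19663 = 49164460.86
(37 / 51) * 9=111 / 17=6.53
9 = 9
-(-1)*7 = 7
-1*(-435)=435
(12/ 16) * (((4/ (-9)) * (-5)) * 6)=10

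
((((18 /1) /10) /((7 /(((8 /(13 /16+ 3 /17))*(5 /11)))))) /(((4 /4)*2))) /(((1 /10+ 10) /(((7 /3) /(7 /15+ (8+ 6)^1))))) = 489600 /64852403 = 0.01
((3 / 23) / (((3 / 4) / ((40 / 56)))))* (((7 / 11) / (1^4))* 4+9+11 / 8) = 5685 / 3542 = 1.61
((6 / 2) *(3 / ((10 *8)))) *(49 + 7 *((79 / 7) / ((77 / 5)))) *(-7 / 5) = -4689 / 550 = -8.53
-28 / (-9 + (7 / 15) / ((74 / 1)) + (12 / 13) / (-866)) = 174949320 / 56200967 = 3.11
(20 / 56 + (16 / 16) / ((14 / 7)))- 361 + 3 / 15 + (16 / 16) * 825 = 16277 / 35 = 465.06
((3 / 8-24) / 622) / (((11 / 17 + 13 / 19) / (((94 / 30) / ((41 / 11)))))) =-10520433 / 438634400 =-0.02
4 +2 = 6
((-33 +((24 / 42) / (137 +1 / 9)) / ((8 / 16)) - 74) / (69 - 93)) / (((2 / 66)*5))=5083067 / 172760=29.42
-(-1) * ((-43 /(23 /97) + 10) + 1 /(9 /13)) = -35170 /207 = -169.90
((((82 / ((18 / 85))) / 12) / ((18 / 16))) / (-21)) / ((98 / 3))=-3485 / 83349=-0.04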